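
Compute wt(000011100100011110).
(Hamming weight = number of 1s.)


Counting 1s in 000011100100011110

8


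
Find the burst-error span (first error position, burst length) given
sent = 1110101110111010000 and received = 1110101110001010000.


XOR: 0000000000110000000

Burst at position 10, length 2


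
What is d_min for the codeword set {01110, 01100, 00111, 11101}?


Comparing all pairs, minimum distance: 1
Can detect 0 errors, correct 0 errors

1


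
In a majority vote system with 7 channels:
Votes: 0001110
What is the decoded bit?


Ones: 3 out of 7
Threshold: 4

0 (3/7 voted 1)


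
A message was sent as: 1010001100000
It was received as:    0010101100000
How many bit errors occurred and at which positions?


XOR: 1000100000000

2 error(s) at position(s): 0, 4


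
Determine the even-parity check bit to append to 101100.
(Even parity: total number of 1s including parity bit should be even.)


Number of 1s in data: 3
Parity bit: 1

1


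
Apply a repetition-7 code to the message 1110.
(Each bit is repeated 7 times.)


Each bit -> 7 copies

1111111111111111111110000000


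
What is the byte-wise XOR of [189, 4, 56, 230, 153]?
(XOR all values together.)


XOR chain: 189 ^ 4 ^ 56 ^ 230 ^ 153 = 254

254


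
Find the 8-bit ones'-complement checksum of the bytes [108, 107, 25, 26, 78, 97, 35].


Sum = 476 mod 256 = 220
Complement = 35

35


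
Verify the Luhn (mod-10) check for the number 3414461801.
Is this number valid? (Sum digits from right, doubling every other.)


Luhn sum = 41
41 mod 10 = 1

Invalid (Luhn sum mod 10 = 1)


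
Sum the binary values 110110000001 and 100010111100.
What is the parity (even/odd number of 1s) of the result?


110110000001 = 3457
100010111100 = 2236
Sum = 5693 = 1011000111101
1s count = 8

even parity (8 ones in 1011000111101)


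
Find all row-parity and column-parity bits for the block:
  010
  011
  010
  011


Row parities: 1010
Column parities: 000

Row P: 1010, Col P: 000, Corner: 0


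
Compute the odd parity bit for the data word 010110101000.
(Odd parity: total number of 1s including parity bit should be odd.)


Number of 1s in data: 5
Parity bit: 0

0


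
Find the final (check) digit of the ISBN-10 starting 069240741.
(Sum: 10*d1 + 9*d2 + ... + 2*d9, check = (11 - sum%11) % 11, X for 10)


Weighted sum: 206
206 mod 11 = 8

Check digit: 3


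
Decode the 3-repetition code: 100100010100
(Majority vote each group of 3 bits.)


Groups: 100, 100, 010, 100
Majority votes: 0000

0000


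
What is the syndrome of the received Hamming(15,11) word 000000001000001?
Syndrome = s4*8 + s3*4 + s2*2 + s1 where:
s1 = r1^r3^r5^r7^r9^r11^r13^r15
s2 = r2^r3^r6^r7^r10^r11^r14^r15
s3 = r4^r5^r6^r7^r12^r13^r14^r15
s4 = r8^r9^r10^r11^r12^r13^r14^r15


s1=0, s2=1, s3=1, s4=0

Syndrome = 6 (error at position 6)


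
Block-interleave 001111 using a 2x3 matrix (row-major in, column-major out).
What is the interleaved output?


Matrix:
  001
  111
Read columns: 010111

010111


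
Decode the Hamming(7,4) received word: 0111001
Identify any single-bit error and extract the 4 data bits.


Syndrome = 2: error at position 2

Data: 1001 (corrected bit 2)


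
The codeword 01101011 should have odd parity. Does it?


Number of 1s: 5

Yes, parity is correct (5 ones)


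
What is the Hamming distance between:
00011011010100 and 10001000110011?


XOR: 10010011100111
Count of 1s: 8

8


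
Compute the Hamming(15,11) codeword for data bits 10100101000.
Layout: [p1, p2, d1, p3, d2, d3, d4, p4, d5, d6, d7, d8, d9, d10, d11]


Parity bits: p1=1, p2=1, p3=0, p4=0

111001000101000


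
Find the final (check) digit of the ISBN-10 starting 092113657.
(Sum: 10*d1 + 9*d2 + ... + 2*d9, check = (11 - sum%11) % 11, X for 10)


Weighted sum: 178
178 mod 11 = 2

Check digit: 9


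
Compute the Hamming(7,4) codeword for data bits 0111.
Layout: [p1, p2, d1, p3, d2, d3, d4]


Parity bits: p1=0, p2=0, p3=1

0001111


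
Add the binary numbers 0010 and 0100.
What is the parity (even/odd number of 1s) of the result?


0010 = 2
0100 = 4
Sum = 6 = 110
1s count = 2

even parity (2 ones in 110)


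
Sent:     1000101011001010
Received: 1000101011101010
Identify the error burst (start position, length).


XOR: 0000000000100000

Burst at position 10, length 1


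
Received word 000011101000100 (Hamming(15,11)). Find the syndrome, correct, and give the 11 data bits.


Syndrome = 0: no error detected

Data: 01111000100 (no errors)


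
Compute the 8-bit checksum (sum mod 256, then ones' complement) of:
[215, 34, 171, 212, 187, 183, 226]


Sum = 1228 mod 256 = 204
Complement = 51

51


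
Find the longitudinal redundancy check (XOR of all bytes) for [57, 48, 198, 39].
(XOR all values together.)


XOR chain: 57 ^ 48 ^ 198 ^ 39 = 232

232


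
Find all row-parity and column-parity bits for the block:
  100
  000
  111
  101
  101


Row parities: 10100
Column parities: 011

Row P: 10100, Col P: 011, Corner: 0


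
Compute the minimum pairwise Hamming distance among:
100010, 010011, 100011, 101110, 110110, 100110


Comparing all pairs, minimum distance: 1
Can detect 0 errors, correct 0 errors

1


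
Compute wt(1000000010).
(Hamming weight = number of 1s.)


Counting 1s in 1000000010

2


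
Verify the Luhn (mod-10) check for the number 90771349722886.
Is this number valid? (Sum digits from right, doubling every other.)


Luhn sum = 75
75 mod 10 = 5

Invalid (Luhn sum mod 10 = 5)


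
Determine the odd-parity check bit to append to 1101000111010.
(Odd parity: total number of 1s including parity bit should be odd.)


Number of 1s in data: 7
Parity bit: 0

0


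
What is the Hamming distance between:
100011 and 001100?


XOR: 101111
Count of 1s: 5

5


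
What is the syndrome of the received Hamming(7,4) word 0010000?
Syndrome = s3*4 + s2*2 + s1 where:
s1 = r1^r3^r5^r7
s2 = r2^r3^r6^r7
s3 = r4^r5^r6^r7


s1=1, s2=1, s3=0

Syndrome = 3 (error at position 3)


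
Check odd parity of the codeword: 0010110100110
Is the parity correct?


Number of 1s: 6

No, parity error (6 ones)


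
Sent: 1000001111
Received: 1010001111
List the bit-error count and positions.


XOR: 0010000000

1 error(s) at position(s): 2


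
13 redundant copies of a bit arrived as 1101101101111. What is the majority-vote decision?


Ones: 10 out of 13
Threshold: 7

1 (10/13 voted 1)


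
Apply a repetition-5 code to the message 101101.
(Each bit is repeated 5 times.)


Each bit -> 5 copies

111110000011111111110000011111


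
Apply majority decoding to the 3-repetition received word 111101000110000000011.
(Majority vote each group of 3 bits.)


Groups: 111, 101, 000, 110, 000, 000, 011
Majority votes: 1101001

1101001


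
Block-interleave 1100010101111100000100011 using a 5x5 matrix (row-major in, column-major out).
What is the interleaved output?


Matrix:
  11000
  10101
  11110
  00001
  00011
Read columns: 1110010100011000010101011

1110010100011000010101011


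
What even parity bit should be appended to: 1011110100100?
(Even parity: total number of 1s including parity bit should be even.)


Number of 1s in data: 7
Parity bit: 1

1


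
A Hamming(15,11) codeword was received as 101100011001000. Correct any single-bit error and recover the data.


Syndrome = 11: error at position 11

Data: 10001011000 (corrected bit 11)


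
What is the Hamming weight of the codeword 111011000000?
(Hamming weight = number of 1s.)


Counting 1s in 111011000000

5


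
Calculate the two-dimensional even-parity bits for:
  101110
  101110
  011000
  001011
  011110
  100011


Row parities: 000101
Column parities: 101110

Row P: 000101, Col P: 101110, Corner: 0


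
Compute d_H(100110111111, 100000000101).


XOR: 000110111010
Count of 1s: 6

6


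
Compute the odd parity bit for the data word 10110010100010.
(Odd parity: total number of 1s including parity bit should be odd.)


Number of 1s in data: 6
Parity bit: 1

1


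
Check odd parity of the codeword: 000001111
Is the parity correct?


Number of 1s: 4

No, parity error (4 ones)


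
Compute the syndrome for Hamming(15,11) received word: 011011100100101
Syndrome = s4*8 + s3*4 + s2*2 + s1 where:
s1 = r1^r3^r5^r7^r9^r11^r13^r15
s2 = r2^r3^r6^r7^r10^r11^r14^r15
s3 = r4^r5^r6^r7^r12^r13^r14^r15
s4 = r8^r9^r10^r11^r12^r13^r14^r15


s1=1, s2=0, s3=1, s4=1

Syndrome = 13 (error at position 13)


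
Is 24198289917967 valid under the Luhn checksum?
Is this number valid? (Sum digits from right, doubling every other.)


Luhn sum = 78
78 mod 10 = 8

Invalid (Luhn sum mod 10 = 8)


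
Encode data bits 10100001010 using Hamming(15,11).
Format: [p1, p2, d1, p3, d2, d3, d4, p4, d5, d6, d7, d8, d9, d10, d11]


Parity bits: p1=1, p2=1, p3=1, p4=0

111101000001010


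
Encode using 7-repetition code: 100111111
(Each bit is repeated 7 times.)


Each bit -> 7 copies

111111100000000000000111111111111111111111111111111111111111111


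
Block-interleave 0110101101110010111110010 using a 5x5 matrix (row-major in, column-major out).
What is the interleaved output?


Matrix:
  01101
  01101
  11001
  01111
  10010
Read columns: 0010111110110100001111110

0010111110110100001111110


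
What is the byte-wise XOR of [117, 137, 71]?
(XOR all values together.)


XOR chain: 117 ^ 137 ^ 71 = 187

187


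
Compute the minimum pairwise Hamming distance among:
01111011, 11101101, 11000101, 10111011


Comparing all pairs, minimum distance: 2
Can detect 1 errors, correct 0 errors

2


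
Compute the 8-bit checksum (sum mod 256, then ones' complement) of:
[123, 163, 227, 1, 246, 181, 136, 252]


Sum = 1329 mod 256 = 49
Complement = 206

206


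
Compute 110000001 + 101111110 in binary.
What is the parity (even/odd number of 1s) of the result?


110000001 = 385
101111110 = 382
Sum = 767 = 1011111111
1s count = 9

odd parity (9 ones in 1011111111)


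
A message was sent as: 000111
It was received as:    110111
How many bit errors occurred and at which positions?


XOR: 110000

2 error(s) at position(s): 0, 1


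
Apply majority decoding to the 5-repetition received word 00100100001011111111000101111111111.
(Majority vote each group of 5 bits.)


Groups: 00100, 10000, 10111, 11111, 00010, 11111, 11111
Majority votes: 0011011

0011011


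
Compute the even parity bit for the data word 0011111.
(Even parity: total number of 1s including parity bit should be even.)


Number of 1s in data: 5
Parity bit: 1

1


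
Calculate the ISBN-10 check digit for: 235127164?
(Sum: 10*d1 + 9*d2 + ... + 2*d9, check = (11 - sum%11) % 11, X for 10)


Weighted sum: 171
171 mod 11 = 6

Check digit: 5


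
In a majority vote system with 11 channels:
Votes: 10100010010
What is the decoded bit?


Ones: 4 out of 11
Threshold: 6

0 (4/11 voted 1)


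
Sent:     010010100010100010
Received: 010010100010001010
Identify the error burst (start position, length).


XOR: 000000000000101000

Burst at position 12, length 3


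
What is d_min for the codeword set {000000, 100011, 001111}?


Comparing all pairs, minimum distance: 3
Can detect 2 errors, correct 1 errors

3


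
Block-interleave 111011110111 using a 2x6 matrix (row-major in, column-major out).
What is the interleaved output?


Matrix:
  111011
  110111
Read columns: 111110011111

111110011111


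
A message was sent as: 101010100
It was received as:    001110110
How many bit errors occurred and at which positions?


XOR: 100100010

3 error(s) at position(s): 0, 3, 7


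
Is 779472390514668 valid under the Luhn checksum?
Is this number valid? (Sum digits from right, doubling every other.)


Luhn sum = 79
79 mod 10 = 9

Invalid (Luhn sum mod 10 = 9)


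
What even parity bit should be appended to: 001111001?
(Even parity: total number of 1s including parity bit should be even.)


Number of 1s in data: 5
Parity bit: 1

1


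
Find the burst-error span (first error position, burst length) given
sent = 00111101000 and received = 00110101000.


XOR: 00001000000

Burst at position 4, length 1


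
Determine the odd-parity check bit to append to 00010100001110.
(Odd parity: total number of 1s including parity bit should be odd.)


Number of 1s in data: 5
Parity bit: 0

0


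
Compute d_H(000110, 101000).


XOR: 101110
Count of 1s: 4

4


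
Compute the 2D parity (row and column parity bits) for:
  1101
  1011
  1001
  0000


Row parities: 1100
Column parities: 1111

Row P: 1100, Col P: 1111, Corner: 0


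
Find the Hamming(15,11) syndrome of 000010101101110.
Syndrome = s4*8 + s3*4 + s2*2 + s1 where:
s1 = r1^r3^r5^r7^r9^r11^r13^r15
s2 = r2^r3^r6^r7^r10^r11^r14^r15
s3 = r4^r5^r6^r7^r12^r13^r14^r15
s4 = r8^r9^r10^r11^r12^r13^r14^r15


s1=0, s2=1, s3=1, s4=1

Syndrome = 14 (error at position 14)


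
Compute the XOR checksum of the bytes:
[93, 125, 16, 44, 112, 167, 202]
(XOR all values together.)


XOR chain: 93 ^ 125 ^ 16 ^ 44 ^ 112 ^ 167 ^ 202 = 1

1


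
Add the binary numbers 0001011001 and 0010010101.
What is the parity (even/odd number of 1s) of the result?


0001011001 = 89
0010010101 = 149
Sum = 238 = 11101110
1s count = 6

even parity (6 ones in 11101110)


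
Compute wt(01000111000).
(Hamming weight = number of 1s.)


Counting 1s in 01000111000

4


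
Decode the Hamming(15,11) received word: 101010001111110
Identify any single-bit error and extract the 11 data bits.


Syndrome = 0: no error detected

Data: 11001111110 (no errors)


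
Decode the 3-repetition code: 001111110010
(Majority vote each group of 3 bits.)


Groups: 001, 111, 110, 010
Majority votes: 0110

0110


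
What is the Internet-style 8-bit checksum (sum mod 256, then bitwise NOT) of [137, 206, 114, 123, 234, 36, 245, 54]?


Sum = 1149 mod 256 = 125
Complement = 130

130


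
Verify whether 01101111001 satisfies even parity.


Number of 1s: 7

No, parity error (7 ones)


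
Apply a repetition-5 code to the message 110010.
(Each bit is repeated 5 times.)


Each bit -> 5 copies

111111111100000000001111100000


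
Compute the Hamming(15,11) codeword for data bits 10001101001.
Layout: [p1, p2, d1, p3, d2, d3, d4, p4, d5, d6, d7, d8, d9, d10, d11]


Parity bits: p1=1, p2=1, p3=0, p4=0

111000001101001


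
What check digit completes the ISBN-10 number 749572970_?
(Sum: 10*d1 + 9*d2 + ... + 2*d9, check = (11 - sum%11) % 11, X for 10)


Weighted sum: 322
322 mod 11 = 3

Check digit: 8


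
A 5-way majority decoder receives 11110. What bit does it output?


Ones: 4 out of 5
Threshold: 3

1 (4/5 voted 1)


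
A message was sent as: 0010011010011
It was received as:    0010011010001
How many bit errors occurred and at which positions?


XOR: 0000000000010

1 error(s) at position(s): 11


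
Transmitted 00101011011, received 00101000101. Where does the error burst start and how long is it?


XOR: 00000011110

Burst at position 6, length 4


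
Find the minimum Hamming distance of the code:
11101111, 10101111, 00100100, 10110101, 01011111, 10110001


Comparing all pairs, minimum distance: 1
Can detect 0 errors, correct 0 errors

1


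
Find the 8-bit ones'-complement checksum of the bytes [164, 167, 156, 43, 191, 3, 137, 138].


Sum = 999 mod 256 = 231
Complement = 24

24


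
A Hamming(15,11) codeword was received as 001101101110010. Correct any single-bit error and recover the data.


Syndrome = 0: no error detected

Data: 10111110010 (no errors)


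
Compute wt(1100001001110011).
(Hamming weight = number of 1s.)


Counting 1s in 1100001001110011

8


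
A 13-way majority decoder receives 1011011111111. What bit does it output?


Ones: 11 out of 13
Threshold: 7

1 (11/13 voted 1)


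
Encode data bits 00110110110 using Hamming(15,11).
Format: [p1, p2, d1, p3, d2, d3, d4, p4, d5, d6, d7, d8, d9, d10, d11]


Parity bits: p1=1, p2=1, p3=0, p4=0

110001100110110


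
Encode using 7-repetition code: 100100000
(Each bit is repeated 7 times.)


Each bit -> 7 copies

111111100000000000000111111100000000000000000000000000000000000


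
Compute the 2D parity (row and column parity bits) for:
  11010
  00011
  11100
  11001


Row parities: 1011
Column parities: 11100

Row P: 1011, Col P: 11100, Corner: 1


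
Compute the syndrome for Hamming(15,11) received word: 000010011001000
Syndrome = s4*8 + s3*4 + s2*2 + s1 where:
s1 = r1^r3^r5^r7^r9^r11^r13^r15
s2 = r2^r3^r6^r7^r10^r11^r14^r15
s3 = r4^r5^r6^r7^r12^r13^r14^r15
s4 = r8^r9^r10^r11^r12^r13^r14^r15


s1=0, s2=0, s3=0, s4=1

Syndrome = 8 (error at position 8)


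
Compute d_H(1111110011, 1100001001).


XOR: 0011111010
Count of 1s: 6

6


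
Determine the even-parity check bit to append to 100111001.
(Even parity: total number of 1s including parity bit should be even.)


Number of 1s in data: 5
Parity bit: 1

1


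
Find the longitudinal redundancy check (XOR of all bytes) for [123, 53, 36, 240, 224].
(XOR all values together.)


XOR chain: 123 ^ 53 ^ 36 ^ 240 ^ 224 = 122

122


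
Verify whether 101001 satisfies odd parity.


Number of 1s: 3

Yes, parity is correct (3 ones)


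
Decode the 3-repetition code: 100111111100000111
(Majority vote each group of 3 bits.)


Groups: 100, 111, 111, 100, 000, 111
Majority votes: 011001

011001


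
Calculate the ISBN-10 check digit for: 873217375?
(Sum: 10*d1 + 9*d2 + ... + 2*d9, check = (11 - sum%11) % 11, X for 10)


Weighted sum: 265
265 mod 11 = 1

Check digit: X


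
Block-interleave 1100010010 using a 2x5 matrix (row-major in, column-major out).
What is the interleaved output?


Matrix:
  11000
  10010
Read columns: 1110000100

1110000100


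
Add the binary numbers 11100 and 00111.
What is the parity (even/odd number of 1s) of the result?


11100 = 28
00111 = 7
Sum = 35 = 100011
1s count = 3

odd parity (3 ones in 100011)


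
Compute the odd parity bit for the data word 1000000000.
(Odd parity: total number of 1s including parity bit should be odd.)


Number of 1s in data: 1
Parity bit: 0

0


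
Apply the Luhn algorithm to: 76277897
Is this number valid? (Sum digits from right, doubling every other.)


Luhn sum = 51
51 mod 10 = 1

Invalid (Luhn sum mod 10 = 1)


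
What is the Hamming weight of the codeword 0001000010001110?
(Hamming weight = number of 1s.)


Counting 1s in 0001000010001110

5


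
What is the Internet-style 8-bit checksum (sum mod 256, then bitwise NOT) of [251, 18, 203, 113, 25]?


Sum = 610 mod 256 = 98
Complement = 157

157


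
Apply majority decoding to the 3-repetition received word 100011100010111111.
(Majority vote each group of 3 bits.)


Groups: 100, 011, 100, 010, 111, 111
Majority votes: 010011

010011


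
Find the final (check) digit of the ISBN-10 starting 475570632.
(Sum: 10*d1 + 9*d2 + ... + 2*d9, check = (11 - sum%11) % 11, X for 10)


Weighted sum: 257
257 mod 11 = 4

Check digit: 7


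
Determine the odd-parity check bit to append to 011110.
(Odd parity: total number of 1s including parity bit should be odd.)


Number of 1s in data: 4
Parity bit: 1

1


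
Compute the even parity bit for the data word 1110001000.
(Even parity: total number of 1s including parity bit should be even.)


Number of 1s in data: 4
Parity bit: 0

0


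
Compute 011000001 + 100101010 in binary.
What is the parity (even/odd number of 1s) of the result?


011000001 = 193
100101010 = 298
Sum = 491 = 111101011
1s count = 7

odd parity (7 ones in 111101011)


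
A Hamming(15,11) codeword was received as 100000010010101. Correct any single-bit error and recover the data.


Syndrome = 0: no error detected

Data: 00000010101 (no errors)


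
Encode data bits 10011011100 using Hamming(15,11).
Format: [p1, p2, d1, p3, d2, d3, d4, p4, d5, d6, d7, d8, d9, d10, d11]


Parity bits: p1=1, p2=1, p3=1, p4=0

111100101011100


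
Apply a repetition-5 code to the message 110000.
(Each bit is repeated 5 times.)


Each bit -> 5 copies

111111111100000000000000000000


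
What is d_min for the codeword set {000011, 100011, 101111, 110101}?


Comparing all pairs, minimum distance: 1
Can detect 0 errors, correct 0 errors

1


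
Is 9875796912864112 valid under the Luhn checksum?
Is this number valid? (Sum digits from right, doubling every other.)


Luhn sum = 83
83 mod 10 = 3

Invalid (Luhn sum mod 10 = 3)


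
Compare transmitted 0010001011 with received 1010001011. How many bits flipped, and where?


XOR: 1000000000

1 error(s) at position(s): 0


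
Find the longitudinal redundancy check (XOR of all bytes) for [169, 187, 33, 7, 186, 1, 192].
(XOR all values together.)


XOR chain: 169 ^ 187 ^ 33 ^ 7 ^ 186 ^ 1 ^ 192 = 79

79


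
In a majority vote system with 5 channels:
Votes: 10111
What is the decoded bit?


Ones: 4 out of 5
Threshold: 3

1 (4/5 voted 1)


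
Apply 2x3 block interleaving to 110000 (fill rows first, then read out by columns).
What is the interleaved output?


Matrix:
  110
  000
Read columns: 101000

101000


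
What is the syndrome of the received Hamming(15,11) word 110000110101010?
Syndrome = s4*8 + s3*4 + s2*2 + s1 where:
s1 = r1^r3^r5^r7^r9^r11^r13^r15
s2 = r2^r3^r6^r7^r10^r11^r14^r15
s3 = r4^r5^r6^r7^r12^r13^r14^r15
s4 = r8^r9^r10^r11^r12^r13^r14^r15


s1=0, s2=0, s3=1, s4=0

Syndrome = 4 (error at position 4)


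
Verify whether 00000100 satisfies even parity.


Number of 1s: 1

No, parity error (1 ones)


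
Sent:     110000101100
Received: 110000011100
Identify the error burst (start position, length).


XOR: 000000110000

Burst at position 6, length 2


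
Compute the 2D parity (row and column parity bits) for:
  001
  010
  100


Row parities: 111
Column parities: 111

Row P: 111, Col P: 111, Corner: 1


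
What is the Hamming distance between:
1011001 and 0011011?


XOR: 1000010
Count of 1s: 2

2


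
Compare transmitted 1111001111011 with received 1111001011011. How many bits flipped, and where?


XOR: 0000000100000

1 error(s) at position(s): 7


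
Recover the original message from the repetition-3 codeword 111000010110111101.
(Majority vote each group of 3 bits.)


Groups: 111, 000, 010, 110, 111, 101
Majority votes: 100111

100111


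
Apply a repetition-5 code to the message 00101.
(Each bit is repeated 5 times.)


Each bit -> 5 copies

0000000000111110000011111


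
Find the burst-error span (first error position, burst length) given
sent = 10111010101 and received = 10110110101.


XOR: 00001100000

Burst at position 4, length 2


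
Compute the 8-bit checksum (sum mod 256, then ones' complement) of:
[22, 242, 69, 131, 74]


Sum = 538 mod 256 = 26
Complement = 229

229


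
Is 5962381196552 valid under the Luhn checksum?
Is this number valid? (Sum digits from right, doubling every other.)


Luhn sum = 57
57 mod 10 = 7

Invalid (Luhn sum mod 10 = 7)


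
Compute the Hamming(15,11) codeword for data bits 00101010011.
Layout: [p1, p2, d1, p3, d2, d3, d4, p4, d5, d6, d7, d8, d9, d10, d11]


Parity bits: p1=1, p2=0, p3=1, p4=0

100101001010011


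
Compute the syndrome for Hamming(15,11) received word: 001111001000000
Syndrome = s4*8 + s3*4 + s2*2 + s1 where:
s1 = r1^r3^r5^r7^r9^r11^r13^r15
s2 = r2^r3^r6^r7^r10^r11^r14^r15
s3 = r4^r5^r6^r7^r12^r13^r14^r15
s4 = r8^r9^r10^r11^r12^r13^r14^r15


s1=1, s2=0, s3=1, s4=1

Syndrome = 13 (error at position 13)


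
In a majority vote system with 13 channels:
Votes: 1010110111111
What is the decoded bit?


Ones: 10 out of 13
Threshold: 7

1 (10/13 voted 1)


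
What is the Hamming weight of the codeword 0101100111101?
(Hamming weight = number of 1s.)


Counting 1s in 0101100111101

8


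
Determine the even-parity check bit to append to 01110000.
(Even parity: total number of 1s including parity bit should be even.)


Number of 1s in data: 3
Parity bit: 1

1


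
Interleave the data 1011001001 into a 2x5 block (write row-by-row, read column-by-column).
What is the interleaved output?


Matrix:
  10110
  01001
Read columns: 1001101001

1001101001


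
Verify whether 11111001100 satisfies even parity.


Number of 1s: 7

No, parity error (7 ones)


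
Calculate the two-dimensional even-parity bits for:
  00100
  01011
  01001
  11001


Row parities: 1101
Column parities: 11111

Row P: 1101, Col P: 11111, Corner: 1


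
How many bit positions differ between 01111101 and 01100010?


XOR: 00011111
Count of 1s: 5

5


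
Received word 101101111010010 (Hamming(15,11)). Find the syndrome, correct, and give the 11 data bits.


Syndrome = 3: error at position 3

Data: 00111010010 (corrected bit 3)


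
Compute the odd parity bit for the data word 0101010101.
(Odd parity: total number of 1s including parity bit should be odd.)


Number of 1s in data: 5
Parity bit: 0

0


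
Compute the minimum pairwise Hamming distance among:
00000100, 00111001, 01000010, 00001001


Comparing all pairs, minimum distance: 2
Can detect 1 errors, correct 0 errors

2


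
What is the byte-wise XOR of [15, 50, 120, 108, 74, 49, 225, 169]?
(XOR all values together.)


XOR chain: 15 ^ 50 ^ 120 ^ 108 ^ 74 ^ 49 ^ 225 ^ 169 = 26

26


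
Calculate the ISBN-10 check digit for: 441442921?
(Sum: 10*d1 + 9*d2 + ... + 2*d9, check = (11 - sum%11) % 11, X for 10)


Weighted sum: 190
190 mod 11 = 3

Check digit: 8


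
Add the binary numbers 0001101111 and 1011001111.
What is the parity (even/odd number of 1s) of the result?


0001101111 = 111
1011001111 = 719
Sum = 830 = 1100111110
1s count = 7

odd parity (7 ones in 1100111110)


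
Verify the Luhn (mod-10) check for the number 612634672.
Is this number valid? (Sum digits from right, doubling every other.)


Luhn sum = 37
37 mod 10 = 7

Invalid (Luhn sum mod 10 = 7)


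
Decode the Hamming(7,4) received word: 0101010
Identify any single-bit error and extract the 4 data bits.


Syndrome = 0: no error detected

Data: 0010 (no errors)


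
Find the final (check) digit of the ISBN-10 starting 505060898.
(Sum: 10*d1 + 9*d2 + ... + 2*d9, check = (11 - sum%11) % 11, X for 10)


Weighted sum: 201
201 mod 11 = 3

Check digit: 8


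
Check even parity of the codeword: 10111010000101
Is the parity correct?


Number of 1s: 7

No, parity error (7 ones)


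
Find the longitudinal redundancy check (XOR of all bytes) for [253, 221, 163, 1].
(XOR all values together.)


XOR chain: 253 ^ 221 ^ 163 ^ 1 = 130

130


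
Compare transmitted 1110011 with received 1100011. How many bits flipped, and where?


XOR: 0010000

1 error(s) at position(s): 2


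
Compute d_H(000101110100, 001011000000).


XOR: 001110110100
Count of 1s: 6

6


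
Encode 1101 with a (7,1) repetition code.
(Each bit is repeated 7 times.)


Each bit -> 7 copies

1111111111111100000001111111


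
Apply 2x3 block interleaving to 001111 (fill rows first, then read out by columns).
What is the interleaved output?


Matrix:
  001
  111
Read columns: 010111

010111


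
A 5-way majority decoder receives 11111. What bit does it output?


Ones: 5 out of 5
Threshold: 3

1 (5/5 voted 1)


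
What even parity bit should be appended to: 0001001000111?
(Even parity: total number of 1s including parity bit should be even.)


Number of 1s in data: 5
Parity bit: 1

1


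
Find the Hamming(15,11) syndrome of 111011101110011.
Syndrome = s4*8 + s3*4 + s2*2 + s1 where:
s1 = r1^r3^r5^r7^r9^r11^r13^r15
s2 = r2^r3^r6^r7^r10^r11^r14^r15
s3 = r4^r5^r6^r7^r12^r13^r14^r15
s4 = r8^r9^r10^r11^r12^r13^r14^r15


s1=1, s2=0, s3=1, s4=1

Syndrome = 13 (error at position 13)


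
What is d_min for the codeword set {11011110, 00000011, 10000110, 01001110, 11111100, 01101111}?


Comparing all pairs, minimum distance: 2
Can detect 1 errors, correct 0 errors

2


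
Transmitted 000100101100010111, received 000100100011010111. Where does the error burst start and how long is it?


XOR: 000000001111000000

Burst at position 8, length 4


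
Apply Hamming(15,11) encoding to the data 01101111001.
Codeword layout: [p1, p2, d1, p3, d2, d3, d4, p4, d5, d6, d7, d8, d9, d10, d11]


Parity bits: p1=0, p2=0, p3=0, p4=1

000011011111001


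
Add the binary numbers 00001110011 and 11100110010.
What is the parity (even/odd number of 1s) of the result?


00001110011 = 115
11100110010 = 1842
Sum = 1957 = 11110100101
1s count = 7

odd parity (7 ones in 11110100101)


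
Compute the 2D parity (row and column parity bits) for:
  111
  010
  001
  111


Row parities: 1111
Column parities: 011

Row P: 1111, Col P: 011, Corner: 0


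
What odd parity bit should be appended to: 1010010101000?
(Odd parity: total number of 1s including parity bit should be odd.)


Number of 1s in data: 5
Parity bit: 0

0


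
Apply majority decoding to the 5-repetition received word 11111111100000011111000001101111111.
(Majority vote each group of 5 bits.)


Groups: 11111, 11110, 00000, 11111, 00000, 11011, 11111
Majority votes: 1101011

1101011


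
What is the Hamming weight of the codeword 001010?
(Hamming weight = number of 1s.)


Counting 1s in 001010

2


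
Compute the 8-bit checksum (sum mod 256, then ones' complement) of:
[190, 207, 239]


Sum = 636 mod 256 = 124
Complement = 131

131


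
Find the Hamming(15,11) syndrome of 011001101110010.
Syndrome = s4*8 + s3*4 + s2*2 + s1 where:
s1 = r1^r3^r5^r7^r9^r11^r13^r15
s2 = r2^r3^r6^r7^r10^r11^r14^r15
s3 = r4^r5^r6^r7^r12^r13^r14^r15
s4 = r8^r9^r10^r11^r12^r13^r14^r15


s1=0, s2=1, s3=1, s4=0

Syndrome = 6 (error at position 6)


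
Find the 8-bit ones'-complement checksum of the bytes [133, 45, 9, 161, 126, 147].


Sum = 621 mod 256 = 109
Complement = 146

146


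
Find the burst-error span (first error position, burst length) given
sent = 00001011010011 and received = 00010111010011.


XOR: 00011100000000

Burst at position 3, length 3


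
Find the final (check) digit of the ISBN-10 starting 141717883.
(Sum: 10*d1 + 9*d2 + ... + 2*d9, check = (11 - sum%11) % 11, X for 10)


Weighted sum: 206
206 mod 11 = 8

Check digit: 3


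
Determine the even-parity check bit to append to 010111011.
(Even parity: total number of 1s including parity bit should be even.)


Number of 1s in data: 6
Parity bit: 0

0


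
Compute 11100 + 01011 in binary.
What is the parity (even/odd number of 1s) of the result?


11100 = 28
01011 = 11
Sum = 39 = 100111
1s count = 4

even parity (4 ones in 100111)


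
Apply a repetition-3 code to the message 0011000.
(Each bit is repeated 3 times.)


Each bit -> 3 copies

000000111111000000000


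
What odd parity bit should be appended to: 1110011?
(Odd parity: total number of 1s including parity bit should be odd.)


Number of 1s in data: 5
Parity bit: 0

0


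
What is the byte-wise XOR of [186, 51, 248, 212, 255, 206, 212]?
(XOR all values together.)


XOR chain: 186 ^ 51 ^ 248 ^ 212 ^ 255 ^ 206 ^ 212 = 64

64


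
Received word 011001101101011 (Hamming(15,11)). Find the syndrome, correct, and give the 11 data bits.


Syndrome = 14: error at position 14

Data: 10111101001 (corrected bit 14)


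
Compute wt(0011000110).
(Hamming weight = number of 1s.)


Counting 1s in 0011000110

4


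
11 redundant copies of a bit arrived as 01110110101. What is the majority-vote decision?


Ones: 7 out of 11
Threshold: 6

1 (7/11 voted 1)


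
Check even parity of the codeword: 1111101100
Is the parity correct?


Number of 1s: 7

No, parity error (7 ones)


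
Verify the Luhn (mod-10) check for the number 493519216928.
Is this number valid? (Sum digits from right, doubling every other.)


Luhn sum = 68
68 mod 10 = 8

Invalid (Luhn sum mod 10 = 8)


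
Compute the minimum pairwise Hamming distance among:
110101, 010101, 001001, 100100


Comparing all pairs, minimum distance: 1
Can detect 0 errors, correct 0 errors

1


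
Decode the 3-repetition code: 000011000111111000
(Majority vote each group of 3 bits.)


Groups: 000, 011, 000, 111, 111, 000
Majority votes: 010110

010110


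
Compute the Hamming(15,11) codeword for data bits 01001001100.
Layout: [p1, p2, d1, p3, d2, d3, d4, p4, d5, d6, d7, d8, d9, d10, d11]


Parity bits: p1=1, p2=0, p3=1, p4=1

100110011001100


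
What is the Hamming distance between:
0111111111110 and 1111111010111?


XOR: 1000000101001
Count of 1s: 4

4


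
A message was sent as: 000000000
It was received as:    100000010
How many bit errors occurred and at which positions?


XOR: 100000010

2 error(s) at position(s): 0, 7


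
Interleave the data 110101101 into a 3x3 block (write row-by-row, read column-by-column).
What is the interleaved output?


Matrix:
  110
  101
  101
Read columns: 111100011

111100011


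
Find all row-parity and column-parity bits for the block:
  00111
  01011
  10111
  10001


Row parities: 1100
Column parities: 01010

Row P: 1100, Col P: 01010, Corner: 0


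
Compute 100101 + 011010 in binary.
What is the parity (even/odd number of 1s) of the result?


100101 = 37
011010 = 26
Sum = 63 = 111111
1s count = 6

even parity (6 ones in 111111)


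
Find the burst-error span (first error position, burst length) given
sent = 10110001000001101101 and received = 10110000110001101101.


XOR: 00000001110000000000

Burst at position 7, length 3


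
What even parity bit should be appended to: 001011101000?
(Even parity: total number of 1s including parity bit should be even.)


Number of 1s in data: 5
Parity bit: 1

1


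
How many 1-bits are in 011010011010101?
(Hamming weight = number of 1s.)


Counting 1s in 011010011010101

8


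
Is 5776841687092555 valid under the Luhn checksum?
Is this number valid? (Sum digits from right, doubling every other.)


Luhn sum = 76
76 mod 10 = 6

Invalid (Luhn sum mod 10 = 6)


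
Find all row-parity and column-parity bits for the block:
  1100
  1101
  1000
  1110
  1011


Row parities: 01111
Column parities: 1100

Row P: 01111, Col P: 1100, Corner: 0


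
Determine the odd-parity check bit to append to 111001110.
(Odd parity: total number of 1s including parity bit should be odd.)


Number of 1s in data: 6
Parity bit: 1

1


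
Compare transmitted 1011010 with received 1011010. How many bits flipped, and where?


XOR: 0000000

0 errors (received matches sent)


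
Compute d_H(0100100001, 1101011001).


XOR: 1001111000
Count of 1s: 5

5


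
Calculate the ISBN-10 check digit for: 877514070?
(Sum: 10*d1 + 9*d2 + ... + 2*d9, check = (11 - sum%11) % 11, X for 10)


Weighted sum: 281
281 mod 11 = 6

Check digit: 5


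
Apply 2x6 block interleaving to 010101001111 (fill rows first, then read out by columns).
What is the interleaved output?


Matrix:
  010101
  001111
Read columns: 001001110111

001001110111


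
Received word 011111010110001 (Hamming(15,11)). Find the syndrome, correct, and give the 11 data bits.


Syndrome = 0: no error detected

Data: 11100110001 (no errors)


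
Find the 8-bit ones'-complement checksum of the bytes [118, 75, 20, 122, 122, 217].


Sum = 674 mod 256 = 162
Complement = 93

93


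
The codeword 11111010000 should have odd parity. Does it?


Number of 1s: 6

No, parity error (6 ones)


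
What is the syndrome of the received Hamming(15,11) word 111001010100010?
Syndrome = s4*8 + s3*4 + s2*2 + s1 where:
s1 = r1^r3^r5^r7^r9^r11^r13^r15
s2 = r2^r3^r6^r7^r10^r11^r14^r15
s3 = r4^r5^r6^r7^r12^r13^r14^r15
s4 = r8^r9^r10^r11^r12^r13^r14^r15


s1=0, s2=1, s3=0, s4=1

Syndrome = 10 (error at position 10)


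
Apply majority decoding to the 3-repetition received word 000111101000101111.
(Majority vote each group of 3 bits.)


Groups: 000, 111, 101, 000, 101, 111
Majority votes: 011011

011011


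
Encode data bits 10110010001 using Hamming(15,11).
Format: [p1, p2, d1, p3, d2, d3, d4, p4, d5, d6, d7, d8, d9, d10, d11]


Parity bits: p1=0, p2=1, p3=1, p4=0

011101100010001


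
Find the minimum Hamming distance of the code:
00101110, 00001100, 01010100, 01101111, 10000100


Comparing all pairs, minimum distance: 2
Can detect 1 errors, correct 0 errors

2


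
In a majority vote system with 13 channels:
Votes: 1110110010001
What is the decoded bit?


Ones: 7 out of 13
Threshold: 7

1 (7/13 voted 1)


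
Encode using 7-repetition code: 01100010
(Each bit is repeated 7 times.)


Each bit -> 7 copies

00000001111111111111100000000000000000000011111110000000


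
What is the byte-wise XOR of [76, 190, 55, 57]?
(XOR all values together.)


XOR chain: 76 ^ 190 ^ 55 ^ 57 = 252

252


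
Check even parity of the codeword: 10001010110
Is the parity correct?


Number of 1s: 5

No, parity error (5 ones)


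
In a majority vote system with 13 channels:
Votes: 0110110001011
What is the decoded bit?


Ones: 7 out of 13
Threshold: 7

1 (7/13 voted 1)


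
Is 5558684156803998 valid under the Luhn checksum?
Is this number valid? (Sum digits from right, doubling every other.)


Luhn sum = 81
81 mod 10 = 1

Invalid (Luhn sum mod 10 = 1)


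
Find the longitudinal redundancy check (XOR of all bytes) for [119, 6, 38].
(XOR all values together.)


XOR chain: 119 ^ 6 ^ 38 = 87

87


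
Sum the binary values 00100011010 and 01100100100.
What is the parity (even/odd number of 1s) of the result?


00100011010 = 282
01100100100 = 804
Sum = 1086 = 10000111110
1s count = 6

even parity (6 ones in 10000111110)


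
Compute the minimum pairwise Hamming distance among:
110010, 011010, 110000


Comparing all pairs, minimum distance: 1
Can detect 0 errors, correct 0 errors

1


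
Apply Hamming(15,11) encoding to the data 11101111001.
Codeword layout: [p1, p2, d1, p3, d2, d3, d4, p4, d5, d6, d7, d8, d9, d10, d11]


Parity bits: p1=1, p2=1, p3=0, p4=1

111011011111001


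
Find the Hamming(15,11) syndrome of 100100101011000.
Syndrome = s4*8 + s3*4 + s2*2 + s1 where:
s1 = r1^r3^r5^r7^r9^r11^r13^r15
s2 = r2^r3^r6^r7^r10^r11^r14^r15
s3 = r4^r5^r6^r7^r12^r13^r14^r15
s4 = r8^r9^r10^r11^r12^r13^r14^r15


s1=0, s2=0, s3=1, s4=1

Syndrome = 12 (error at position 12)


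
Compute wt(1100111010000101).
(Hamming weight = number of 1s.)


Counting 1s in 1100111010000101

8


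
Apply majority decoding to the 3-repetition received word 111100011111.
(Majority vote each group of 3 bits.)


Groups: 111, 100, 011, 111
Majority votes: 1011

1011


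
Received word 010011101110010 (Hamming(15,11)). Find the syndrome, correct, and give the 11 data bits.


Syndrome = 0: no error detected

Data: 01111110010 (no errors)


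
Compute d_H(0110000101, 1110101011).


XOR: 1000101110
Count of 1s: 5

5


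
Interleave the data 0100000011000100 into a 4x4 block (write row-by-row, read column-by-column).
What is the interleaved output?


Matrix:
  0100
  0000
  1100
  0100
Read columns: 0010101100000000

0010101100000000


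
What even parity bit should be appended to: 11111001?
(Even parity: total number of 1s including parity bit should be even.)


Number of 1s in data: 6
Parity bit: 0

0


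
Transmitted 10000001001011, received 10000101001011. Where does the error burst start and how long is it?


XOR: 00000100000000

Burst at position 5, length 1


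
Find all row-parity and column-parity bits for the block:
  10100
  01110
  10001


Row parities: 010
Column parities: 01011

Row P: 010, Col P: 01011, Corner: 1
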